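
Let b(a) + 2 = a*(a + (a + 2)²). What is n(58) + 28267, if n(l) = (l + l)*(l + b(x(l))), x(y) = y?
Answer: 24645787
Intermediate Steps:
b(a) = -2 + a*(a + (2 + a)²) (b(a) = -2 + a*(a + (a + 2)²) = -2 + a*(a + (2 + a)²))
n(l) = 2*l*(-2 + l + l² + l*(2 + l)²) (n(l) = (l + l)*(l + (-2 + l² + l*(2 + l)²)) = (2*l)*(-2 + l + l² + l*(2 + l)²) = 2*l*(-2 + l + l² + l*(2 + l)²))
n(58) + 28267 = 2*58*(-2 + 58 + 58² + 58*(2 + 58)²) + 28267 = 2*58*(-2 + 58 + 3364 + 58*60²) + 28267 = 2*58*(-2 + 58 + 3364 + 58*3600) + 28267 = 2*58*(-2 + 58 + 3364 + 208800) + 28267 = 2*58*212220 + 28267 = 24617520 + 28267 = 24645787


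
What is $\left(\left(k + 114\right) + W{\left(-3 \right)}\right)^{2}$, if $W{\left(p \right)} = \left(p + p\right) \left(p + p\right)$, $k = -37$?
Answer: $12769$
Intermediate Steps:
$W{\left(p \right)} = 4 p^{2}$ ($W{\left(p \right)} = 2 p 2 p = 4 p^{2}$)
$\left(\left(k + 114\right) + W{\left(-3 \right)}\right)^{2} = \left(\left(-37 + 114\right) + 4 \left(-3\right)^{2}\right)^{2} = \left(77 + 4 \cdot 9\right)^{2} = \left(77 + 36\right)^{2} = 113^{2} = 12769$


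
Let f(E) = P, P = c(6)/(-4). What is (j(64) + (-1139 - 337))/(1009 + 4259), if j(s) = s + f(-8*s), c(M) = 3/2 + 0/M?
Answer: -11299/42144 ≈ -0.26810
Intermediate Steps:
c(M) = 3/2 (c(M) = 3*(1/2) + 0 = 3/2 + 0 = 3/2)
P = -3/8 (P = (3/2)/(-4) = (3/2)*(-1/4) = -3/8 ≈ -0.37500)
f(E) = -3/8
j(s) = -3/8 + s (j(s) = s - 3/8 = -3/8 + s)
(j(64) + (-1139 - 337))/(1009 + 4259) = ((-3/8 + 64) + (-1139 - 337))/(1009 + 4259) = (509/8 - 1476)/5268 = -11299/8*1/5268 = -11299/42144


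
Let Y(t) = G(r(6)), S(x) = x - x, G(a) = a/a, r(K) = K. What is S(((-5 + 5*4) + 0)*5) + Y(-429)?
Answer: 1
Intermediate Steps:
G(a) = 1
S(x) = 0
Y(t) = 1
S(((-5 + 5*4) + 0)*5) + Y(-429) = 0 + 1 = 1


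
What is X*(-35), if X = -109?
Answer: 3815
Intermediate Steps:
X*(-35) = -109*(-35) = 3815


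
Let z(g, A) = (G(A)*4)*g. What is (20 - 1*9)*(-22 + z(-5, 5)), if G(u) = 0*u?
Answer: -242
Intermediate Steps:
G(u) = 0
z(g, A) = 0 (z(g, A) = (0*4)*g = 0*g = 0)
(20 - 1*9)*(-22 + z(-5, 5)) = (20 - 1*9)*(-22 + 0) = (20 - 9)*(-22) = 11*(-22) = -242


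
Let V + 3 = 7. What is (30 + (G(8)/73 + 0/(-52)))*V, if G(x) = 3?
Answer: 8772/73 ≈ 120.16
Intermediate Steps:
V = 4 (V = -3 + 7 = 4)
(30 + (G(8)/73 + 0/(-52)))*V = (30 + (3/73 + 0/(-52)))*4 = (30 + (3*(1/73) + 0*(-1/52)))*4 = (30 + (3/73 + 0))*4 = (30 + 3/73)*4 = (2193/73)*4 = 8772/73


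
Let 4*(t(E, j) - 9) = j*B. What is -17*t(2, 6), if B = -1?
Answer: -255/2 ≈ -127.50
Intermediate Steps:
t(E, j) = 9 - j/4 (t(E, j) = 9 + (j*(-1))/4 = 9 + (-j)/4 = 9 - j/4)
-17*t(2, 6) = -17*(9 - ¼*6) = -17*(9 - 3/2) = -17*15/2 = -255/2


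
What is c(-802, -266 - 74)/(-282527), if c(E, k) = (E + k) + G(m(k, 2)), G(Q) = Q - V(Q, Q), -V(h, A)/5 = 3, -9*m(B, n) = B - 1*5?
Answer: 3266/847581 ≈ 0.0038533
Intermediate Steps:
m(B, n) = 5/9 - B/9 (m(B, n) = -(B - 1*5)/9 = -(B - 5)/9 = -(-5 + B)/9 = 5/9 - B/9)
V(h, A) = -15 (V(h, A) = -5*3 = -15)
G(Q) = 15 + Q (G(Q) = Q - 1*(-15) = Q + 15 = 15 + Q)
c(E, k) = 140/9 + E + 8*k/9 (c(E, k) = (E + k) + (15 + (5/9 - k/9)) = (E + k) + (140/9 - k/9) = 140/9 + E + 8*k/9)
c(-802, -266 - 74)/(-282527) = (140/9 - 802 + 8*(-266 - 74)/9)/(-282527) = (140/9 - 802 + (8/9)*(-340))*(-1/282527) = (140/9 - 802 - 2720/9)*(-1/282527) = -3266/3*(-1/282527) = 3266/847581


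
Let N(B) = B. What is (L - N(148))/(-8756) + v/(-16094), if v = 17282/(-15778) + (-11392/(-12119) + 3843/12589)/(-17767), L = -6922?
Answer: 608350827850359951512343/753362217908602143119278 ≈ 0.80751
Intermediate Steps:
v = -23424154074005122/21384252677369533 (v = 17282*(-1/15778) + (-11392*(-1/12119) + 3843*(1/12589))*(-1/17767) = -8641/7889 + (11392/12119 + 3843/12589)*(-1/17767) = -8641/7889 + (189987205/152566091)*(-1/17767) = -8641/7889 - 189987205/2710641738797 = -23424154074005122/21384252677369533 ≈ -1.0954)
(L - N(148))/(-8756) + v/(-16094) = (-6922 - 1*148)/(-8756) - 23424154074005122/21384252677369533/(-16094) = (-6922 - 148)*(-1/8756) - 23424154074005122/21384252677369533*(-1/16094) = -7070*(-1/8756) + 11712077037002561/172079081294792632051 = 3535/4378 + 11712077037002561/172079081294792632051 = 608350827850359951512343/753362217908602143119278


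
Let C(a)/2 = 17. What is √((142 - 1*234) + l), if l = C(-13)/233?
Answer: 3*I*√554074/233 ≈ 9.584*I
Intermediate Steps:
C(a) = 34 (C(a) = 2*17 = 34)
l = 34/233 ≈ 0.14592
√((142 - 1*234) + l) = √((142 - 1*234) + 34/233) = √((142 - 234) + 34/233) = √(-92 + 34/233) = √(-21402/233) = 3*I*√554074/233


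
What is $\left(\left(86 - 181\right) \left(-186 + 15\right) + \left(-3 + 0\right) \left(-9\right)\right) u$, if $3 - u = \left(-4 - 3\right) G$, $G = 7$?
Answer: $846144$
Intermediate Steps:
$u = 52$ ($u = 3 - \left(-4 - 3\right) 7 = 3 - \left(-7\right) 7 = 3 - -49 = 3 + 49 = 52$)
$\left(\left(86 - 181\right) \left(-186 + 15\right) + \left(-3 + 0\right) \left(-9\right)\right) u = \left(\left(86 - 181\right) \left(-186 + 15\right) + \left(-3 + 0\right) \left(-9\right)\right) 52 = \left(\left(-95\right) \left(-171\right) - -27\right) 52 = \left(16245 + 27\right) 52 = 16272 \cdot 52 = 846144$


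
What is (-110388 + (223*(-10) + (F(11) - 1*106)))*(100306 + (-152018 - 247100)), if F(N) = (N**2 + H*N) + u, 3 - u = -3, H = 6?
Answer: 33625613172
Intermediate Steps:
u = 6 (u = 3 - 1*(-3) = 3 + 3 = 6)
F(N) = 6 + N**2 + 6*N (F(N) = (N**2 + 6*N) + 6 = 6 + N**2 + 6*N)
(-110388 + (223*(-10) + (F(11) - 1*106)))*(100306 + (-152018 - 247100)) = (-110388 + (223*(-10) + ((6 + 11**2 + 6*11) - 1*106)))*(100306 + (-152018 - 247100)) = (-110388 + (-2230 + ((6 + 121 + 66) - 106)))*(100306 - 399118) = (-110388 + (-2230 + (193 - 106)))*(-298812) = (-110388 + (-2230 + 87))*(-298812) = (-110388 - 2143)*(-298812) = -112531*(-298812) = 33625613172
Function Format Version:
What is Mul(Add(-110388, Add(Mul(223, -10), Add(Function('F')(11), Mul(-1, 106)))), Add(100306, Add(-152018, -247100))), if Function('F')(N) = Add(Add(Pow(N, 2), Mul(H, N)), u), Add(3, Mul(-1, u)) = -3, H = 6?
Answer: 33625613172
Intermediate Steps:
u = 6 (u = Add(3, Mul(-1, -3)) = Add(3, 3) = 6)
Function('F')(N) = Add(6, Pow(N, 2), Mul(6, N)) (Function('F')(N) = Add(Add(Pow(N, 2), Mul(6, N)), 6) = Add(6, Pow(N, 2), Mul(6, N)))
Mul(Add(-110388, Add(Mul(223, -10), Add(Function('F')(11), Mul(-1, 106)))), Add(100306, Add(-152018, -247100))) = Mul(Add(-110388, Add(Mul(223, -10), Add(Add(6, Pow(11, 2), Mul(6, 11)), Mul(-1, 106)))), Add(100306, Add(-152018, -247100))) = Mul(Add(-110388, Add(-2230, Add(Add(6, 121, 66), -106))), Add(100306, -399118)) = Mul(Add(-110388, Add(-2230, Add(193, -106))), -298812) = Mul(Add(-110388, Add(-2230, 87)), -298812) = Mul(Add(-110388, -2143), -298812) = Mul(-112531, -298812) = 33625613172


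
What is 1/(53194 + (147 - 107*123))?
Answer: 1/40180 ≈ 2.4888e-5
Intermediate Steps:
1/(53194 + (147 - 107*123)) = 1/(53194 + (147 - 13161)) = 1/(53194 - 13014) = 1/40180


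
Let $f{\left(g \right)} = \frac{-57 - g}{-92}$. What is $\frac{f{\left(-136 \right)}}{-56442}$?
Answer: $\frac{79}{5192664} \approx 1.5214 \cdot 10^{-5}$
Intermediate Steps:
$f{\left(g \right)} = \frac{57}{92} + \frac{g}{92}$ ($f{\left(g \right)} = \left(-57 - g\right) \left(- \frac{1}{92}\right) = \frac{57}{92} + \frac{g}{92}$)
$\frac{f{\left(-136 \right)}}{-56442} = \frac{\frac{57}{92} + \frac{1}{92} \left(-136\right)}{-56442} = \left(\frac{57}{92} - \frac{34}{23}\right) \left(- \frac{1}{56442}\right) = \left(- \frac{79}{92}\right) \left(- \frac{1}{56442}\right) = \frac{79}{5192664}$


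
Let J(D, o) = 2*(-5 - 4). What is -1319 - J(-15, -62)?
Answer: -1301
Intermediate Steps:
J(D, o) = -18 (J(D, o) = 2*(-9) = -18)
-1319 - J(-15, -62) = -1319 - 1*(-18) = -1319 + 18 = -1301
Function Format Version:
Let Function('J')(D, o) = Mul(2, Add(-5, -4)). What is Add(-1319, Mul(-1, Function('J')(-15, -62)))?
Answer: -1301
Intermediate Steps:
Function('J')(D, o) = -18 (Function('J')(D, o) = Mul(2, -9) = -18)
Add(-1319, Mul(-1, Function('J')(-15, -62))) = Add(-1319, Mul(-1, -18)) = Add(-1319, 18) = -1301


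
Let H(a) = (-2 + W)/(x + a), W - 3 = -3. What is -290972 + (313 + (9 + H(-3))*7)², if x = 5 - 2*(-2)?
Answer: -1362107/9 ≈ -1.5135e+5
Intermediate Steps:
W = 0 (W = 3 - 3 = 0)
x = 9 (x = 5 + 4 = 9)
H(a) = -2/(9 + a) (H(a) = (-2 + 0)/(9 + a) = -2/(9 + a))
-290972 + (313 + (9 + H(-3))*7)² = -290972 + (313 + (9 - 2/(9 - 3))*7)² = -290972 + (313 + (9 - 2/6)*7)² = -290972 + (313 + (9 - 2*⅙)*7)² = -290972 + (313 + (9 - ⅓)*7)² = -290972 + (313 + (26/3)*7)² = -290972 + (313 + 182/3)² = -290972 + (1121/3)² = -290972 + 1256641/9 = -1362107/9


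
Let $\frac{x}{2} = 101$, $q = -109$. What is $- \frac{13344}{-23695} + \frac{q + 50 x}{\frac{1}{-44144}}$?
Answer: $- \frac{10450506857936}{23695} \approx -4.4104 \cdot 10^{8}$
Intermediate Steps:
$x = 202$ ($x = 2 \cdot 101 = 202$)
$- \frac{13344}{-23695} + \frac{q + 50 x}{\frac{1}{-44144}} = - \frac{13344}{-23695} + \frac{-109 + 50 \cdot 202}{\frac{1}{-44144}} = \left(-13344\right) \left(- \frac{1}{23695}\right) + \frac{-109 + 10100}{- \frac{1}{44144}} = \frac{13344}{23695} + 9991 \left(-44144\right) = \frac{13344}{23695} - 441042704 = - \frac{10450506857936}{23695}$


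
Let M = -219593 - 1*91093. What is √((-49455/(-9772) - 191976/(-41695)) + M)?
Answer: 3*I*√29237784792293661355/29103110 ≈ 557.38*I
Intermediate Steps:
M = -310686 (M = -219593 - 91093 = -310686)
√((-49455/(-9772) - 191976/(-41695)) + M) = √((-49455/(-9772) - 191976/(-41695)) - 310686) = √((-49455*(-1/9772) - 191976*(-1/41695)) - 310686) = √((7065/1396 + 191976/41695) - 310686) = √(562573671/58206220 - 310686) = √(-18083295093249/58206220) = 3*I*√29237784792293661355/29103110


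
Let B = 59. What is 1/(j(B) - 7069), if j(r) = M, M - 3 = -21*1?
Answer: -1/7087 ≈ -0.00014110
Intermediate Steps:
M = -18 (M = 3 - 21*1 = 3 - 21 = -18)
j(r) = -18
1/(j(B) - 7069) = 1/(-18 - 7069) = 1/(-7087) = -1/7087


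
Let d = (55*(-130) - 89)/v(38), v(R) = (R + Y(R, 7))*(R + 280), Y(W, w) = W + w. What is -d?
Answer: 2413/8798 ≈ 0.27427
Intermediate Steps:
v(R) = (7 + 2*R)*(280 + R) (v(R) = (R + (R + 7))*(R + 280) = (R + (7 + R))*(280 + R) = (7 + 2*R)*(280 + R))
d = -2413/8798 (d = (55*(-130) - 89)/(1960 + 2*38² + 567*38) = (-7150 - 89)/(1960 + 2*1444 + 21546) = -7239/(1960 + 2888 + 21546) = -7239/26394 = -7239*1/26394 = -2413/8798 ≈ -0.27427)
-d = -1*(-2413/8798) = 2413/8798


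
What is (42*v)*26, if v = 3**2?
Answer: 9828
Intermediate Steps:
v = 9
(42*v)*26 = (42*9)*26 = 378*26 = 9828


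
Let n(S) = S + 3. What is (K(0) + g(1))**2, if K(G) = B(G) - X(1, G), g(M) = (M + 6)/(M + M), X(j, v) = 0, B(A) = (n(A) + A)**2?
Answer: 625/4 ≈ 156.25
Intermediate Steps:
n(S) = 3 + S
B(A) = (3 + 2*A)**2 (B(A) = ((3 + A) + A)**2 = (3 + 2*A)**2)
g(M) = (6 + M)/(2*M) (g(M) = (6 + M)/((2*M)) = (6 + M)*(1/(2*M)) = (6 + M)/(2*M))
K(G) = (3 + 2*G)**2 (K(G) = (3 + 2*G)**2 - 1*0 = (3 + 2*G)**2 + 0 = (3 + 2*G)**2)
(K(0) + g(1))**2 = ((3 + 2*0)**2 + (1/2)*(6 + 1)/1)**2 = ((3 + 0)**2 + (1/2)*1*7)**2 = (3**2 + 7/2)**2 = (9 + 7/2)**2 = (25/2)**2 = 625/4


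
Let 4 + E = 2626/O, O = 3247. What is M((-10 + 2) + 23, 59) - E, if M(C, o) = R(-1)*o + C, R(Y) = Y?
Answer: -132506/3247 ≈ -40.809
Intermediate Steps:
M(C, o) = C - o (M(C, o) = -o + C = C - o)
E = -10362/3247 (E = -4 + 2626/3247 = -10362/3247 ≈ -3.1913)
M((-10 + 2) + 23, 59) - E = (((-10 + 2) + 23) - 1*59) - 1*(-10362/3247) = ((-8 + 23) - 59) + 10362/3247 = (15 - 59) + 10362/3247 = -44 + 10362/3247 = -132506/3247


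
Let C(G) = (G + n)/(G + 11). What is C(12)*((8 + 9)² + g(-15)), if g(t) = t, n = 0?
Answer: 3288/23 ≈ 142.96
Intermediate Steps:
C(G) = G/(11 + G) (C(G) = (G + 0)/(G + 11) = G/(11 + G))
C(12)*((8 + 9)² + g(-15)) = (12/(11 + 12))*((8 + 9)² - 15) = (12/23)*(17² - 15) = (12*(1/23))*(289 - 15) = (12/23)*274 = 3288/23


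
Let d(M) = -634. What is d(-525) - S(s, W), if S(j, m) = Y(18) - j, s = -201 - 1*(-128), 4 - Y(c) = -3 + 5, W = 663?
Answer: -709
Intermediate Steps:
Y(c) = 2 (Y(c) = 4 - (-3 + 5) = 4 - 1*2 = 4 - 2 = 2)
s = -73 (s = -201 + 128 = -73)
S(j, m) = 2 - j
d(-525) - S(s, W) = -634 - (2 - 1*(-73)) = -634 - (2 + 73) = -634 - 1*75 = -634 - 75 = -709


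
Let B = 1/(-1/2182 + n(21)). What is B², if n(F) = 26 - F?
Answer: 4761124/119006281 ≈ 0.040007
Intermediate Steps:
B = 2182/10909 (B = 1/(-1/2182 + (26 - 1*21)) = 1/(-1*1/2182 + (26 - 21)) = 1/(-1/2182 + 5) = 1/(10909/2182) = 2182/10909 ≈ 0.20002)
B² = (2182/10909)² = 4761124/119006281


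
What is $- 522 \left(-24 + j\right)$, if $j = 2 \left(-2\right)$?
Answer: $14616$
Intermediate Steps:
$j = -4$
$- 522 \left(-24 + j\right) = - 522 \left(-24 - 4\right) = \left(-522\right) \left(-28\right) = 14616$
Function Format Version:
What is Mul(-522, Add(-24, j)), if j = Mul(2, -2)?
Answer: 14616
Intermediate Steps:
j = -4
Mul(-522, Add(-24, j)) = Mul(-522, Add(-24, -4)) = Mul(-522, -28) = 14616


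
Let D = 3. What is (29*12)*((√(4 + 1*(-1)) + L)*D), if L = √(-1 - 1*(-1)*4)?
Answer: 2088*√3 ≈ 3616.5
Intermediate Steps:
L = √3 (L = √(-1 + 1*4) = √(-1 + 4) = √3 ≈ 1.7320)
(29*12)*((√(4 + 1*(-1)) + L)*D) = (29*12)*((√(4 + 1*(-1)) + √3)*3) = 348*((√(4 - 1) + √3)*3) = 348*((√3 + √3)*3) = 348*((2*√3)*3) = 348*(6*√3) = 2088*√3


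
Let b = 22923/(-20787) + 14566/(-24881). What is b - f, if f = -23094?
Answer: 3981124925671/172400449 ≈ 23092.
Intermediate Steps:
b = -291043535/172400449 (b = 22923*(-1/20787) + 14566*(-1/24881) = -7641/6929 - 14566/24881 = -291043535/172400449 ≈ -1.6882)
b - f = -291043535/172400449 - 1*(-23094) = -291043535/172400449 + 23094 = 3981124925671/172400449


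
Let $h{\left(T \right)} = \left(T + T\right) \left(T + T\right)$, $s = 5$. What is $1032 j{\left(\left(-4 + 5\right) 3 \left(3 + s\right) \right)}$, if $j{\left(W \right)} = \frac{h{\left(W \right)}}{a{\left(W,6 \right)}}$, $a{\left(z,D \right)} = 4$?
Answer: $594432$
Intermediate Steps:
$h{\left(T \right)} = 4 T^{2}$ ($h{\left(T \right)} = 2 T 2 T = 4 T^{2}$)
$j{\left(W \right)} = W^{2}$ ($j{\left(W \right)} = \frac{4 W^{2}}{4} = 4 W^{2} \cdot \frac{1}{4} = W^{2}$)
$1032 j{\left(\left(-4 + 5\right) 3 \left(3 + s\right) \right)} = 1032 \left(\left(-4 + 5\right) 3 \left(3 + 5\right)\right)^{2} = 1032 \left(1 \cdot 3 \cdot 8\right)^{2} = 1032 \left(1 \cdot 24\right)^{2} = 1032 \cdot 24^{2} = 1032 \cdot 576 = 594432$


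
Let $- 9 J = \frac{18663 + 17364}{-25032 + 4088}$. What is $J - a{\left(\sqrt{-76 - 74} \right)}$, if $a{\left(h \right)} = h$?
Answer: $\frac{4003}{20944} - 5 i \sqrt{6} \approx 0.19113 - 12.247 i$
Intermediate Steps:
$J = \frac{4003}{20944}$ ($J = - \frac{\left(18663 + 17364\right) \frac{1}{-25032 + 4088}}{9} = - \frac{36027 \frac{1}{-20944}}{9} = - \frac{36027 \left(- \frac{1}{20944}\right)}{9} = \left(- \frac{1}{9}\right) \left(- \frac{36027}{20944}\right) = \frac{4003}{20944} \approx 0.19113$)
$J - a{\left(\sqrt{-76 - 74} \right)} = \frac{4003}{20944} - \sqrt{-76 - 74} = \frac{4003}{20944} - \sqrt{-150} = \frac{4003}{20944} - 5 i \sqrt{6}$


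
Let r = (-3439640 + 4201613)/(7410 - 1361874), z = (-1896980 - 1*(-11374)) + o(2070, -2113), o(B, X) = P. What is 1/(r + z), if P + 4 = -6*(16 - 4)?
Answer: -451488/851363048807 ≈ -5.3031e-7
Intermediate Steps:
P = -76 (P = -4 - 6*(16 - 4) = -4 - 6*12 = -4 - 72 = -76)
o(B, X) = -76
z = -1885682 (z = (-1896980 - 1*(-11374)) - 76 = (-1896980 + 11374) - 76 = -1885606 - 76 = -1885682)
r = -253991/451488 (r = 761973/(-1354464) = 761973*(-1/1354464) = -253991/451488 ≈ -0.56256)
1/(r + z) = 1/(-253991/451488 - 1885682) = 1/(-851363048807/451488) = -451488/851363048807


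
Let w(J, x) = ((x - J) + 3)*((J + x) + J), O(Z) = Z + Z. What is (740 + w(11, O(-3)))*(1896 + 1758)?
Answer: 1885464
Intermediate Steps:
O(Z) = 2*Z
w(J, x) = (x + 2*J)*(3 + x - J) (w(J, x) = (3 + x - J)*(x + 2*J) = (x + 2*J)*(3 + x - J))
(740 + w(11, O(-3)))*(1896 + 1758) = (740 + ((2*(-3))**2 - 2*11**2 + 3*(2*(-3)) + 6*11 + 11*(2*(-3))))*(1896 + 1758) = (740 + ((-6)**2 - 2*121 + 3*(-6) + 66 + 11*(-6)))*3654 = (740 + (36 - 242 - 18 + 66 - 66))*3654 = (740 - 224)*3654 = 516*3654 = 1885464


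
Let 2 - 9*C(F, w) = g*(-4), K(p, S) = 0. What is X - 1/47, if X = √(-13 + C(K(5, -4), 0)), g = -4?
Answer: -1/47 + I*√131/3 ≈ -0.021277 + 3.8152*I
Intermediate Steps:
C(F, w) = -14/9 (C(F, w) = 2/9 - (-4)*(-4)/9 = 2/9 - ⅑*16 = 2/9 - 16/9 = -14/9)
X = I*√131/3 (X = √(-13 - 14/9) = √(-131/9) = I*√131/3 ≈ 3.8152*I)
X - 1/47 = I*√131/3 - 1/47 = -1/47 + I*√131/3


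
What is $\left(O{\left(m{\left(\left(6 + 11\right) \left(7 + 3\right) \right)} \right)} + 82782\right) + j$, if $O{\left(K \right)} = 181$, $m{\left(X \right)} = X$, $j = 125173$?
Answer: $208136$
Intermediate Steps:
$\left(O{\left(m{\left(\left(6 + 11\right) \left(7 + 3\right) \right)} \right)} + 82782\right) + j = \left(181 + 82782\right) + 125173 = 82963 + 125173 = 208136$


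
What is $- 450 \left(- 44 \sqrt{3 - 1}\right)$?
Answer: $19800 \sqrt{2} \approx 28001.0$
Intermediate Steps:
$- 450 \left(- 44 \sqrt{3 - 1}\right) = - 450 \left(- 44 \sqrt{2}\right) = 19800 \sqrt{2}$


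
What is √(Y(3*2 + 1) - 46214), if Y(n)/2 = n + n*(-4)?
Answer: 28*I*√59 ≈ 215.07*I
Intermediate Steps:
Y(n) = -6*n (Y(n) = 2*(n + n*(-4)) = 2*(n - 4*n) = 2*(-3*n) = -6*n)
√(Y(3*2 + 1) - 46214) = √(-6*(3*2 + 1) - 46214) = √(-6*(6 + 1) - 46214) = √(-6*7 - 46214) = √(-42 - 46214) = √(-46256) = 28*I*√59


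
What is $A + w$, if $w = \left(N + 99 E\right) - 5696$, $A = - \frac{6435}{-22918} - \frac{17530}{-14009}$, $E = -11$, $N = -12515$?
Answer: $- \frac{6195932556145}{321058262} \approx -19298.0$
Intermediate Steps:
$A = \frac{491900455}{321058262}$ ($A = \left(-6435\right) \left(- \frac{1}{22918}\right) - - \frac{17530}{14009} = \frac{6435}{22918} + \frac{17530}{14009} = \frac{491900455}{321058262} \approx 1.5321$)
$w = -19300$ ($w = \left(-12515 + 99 \left(-11\right)\right) - 5696 = \left(-12515 - 1089\right) - 5696 = -13604 - 5696 = -19300$)
$A + w = \frac{491900455}{321058262} - 19300 = - \frac{6195932556145}{321058262}$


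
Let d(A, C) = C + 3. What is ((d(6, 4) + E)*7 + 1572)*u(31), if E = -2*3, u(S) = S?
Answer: 48949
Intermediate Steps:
d(A, C) = 3 + C
E = -6
((d(6, 4) + E)*7 + 1572)*u(31) = (((3 + 4) - 6)*7 + 1572)*31 = ((7 - 6)*7 + 1572)*31 = (1*7 + 1572)*31 = (7 + 1572)*31 = 1579*31 = 48949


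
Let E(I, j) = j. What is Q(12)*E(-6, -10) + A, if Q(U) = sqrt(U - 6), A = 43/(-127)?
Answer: -43/127 - 10*sqrt(6) ≈ -24.833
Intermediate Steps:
A = -43/127 (A = 43*(-1/127) = -43/127 ≈ -0.33858)
Q(U) = sqrt(-6 + U)
Q(12)*E(-6, -10) + A = sqrt(-6 + 12)*(-10) - 43/127 = sqrt(6)*(-10) - 43/127 = -10*sqrt(6) - 43/127 = -43/127 - 10*sqrt(6)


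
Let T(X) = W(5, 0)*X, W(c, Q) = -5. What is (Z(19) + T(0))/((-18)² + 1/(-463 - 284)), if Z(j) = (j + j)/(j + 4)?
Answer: 28386/5566621 ≈ 0.0050993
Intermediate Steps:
Z(j) = 2*j/(4 + j) (Z(j) = (2*j)/(4 + j) = 2*j/(4 + j))
T(X) = -5*X
(Z(19) + T(0))/((-18)² + 1/(-463 - 284)) = (2*19/(4 + 19) - 5*0)/((-18)² + 1/(-463 - 284)) = (2*19/23 + 0)/(324 + 1/(-747)) = (2*19*(1/23) + 0)/(324 - 1/747) = (38/23 + 0)/(242027/747) = (38/23)*(747/242027) = 28386/5566621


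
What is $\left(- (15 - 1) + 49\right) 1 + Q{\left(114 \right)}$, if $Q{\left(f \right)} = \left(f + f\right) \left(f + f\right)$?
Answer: $52019$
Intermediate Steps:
$Q{\left(f \right)} = 4 f^{2}$ ($Q{\left(f \right)} = 2 f 2 f = 4 f^{2}$)
$\left(- (15 - 1) + 49\right) 1 + Q{\left(114 \right)} = \left(- (15 - 1) + 49\right) 1 + 4 \cdot 114^{2} = \left(- (15 - 1) + 49\right) 1 + 4 \cdot 12996 = \left(\left(-1\right) 14 + 49\right) 1 + 51984 = \left(-14 + 49\right) 1 + 51984 = 35 \cdot 1 + 51984 = 35 + 51984 = 52019$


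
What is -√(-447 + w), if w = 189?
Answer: -I*√258 ≈ -16.062*I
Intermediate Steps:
-√(-447 + w) = -√(-447 + 189) = -√(-258) = -I*√258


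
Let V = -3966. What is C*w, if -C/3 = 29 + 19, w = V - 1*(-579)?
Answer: 487728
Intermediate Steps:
w = -3387 (w = -3966 - 1*(-579) = -3966 + 579 = -3387)
C = -144 (C = -3*(29 + 19) = -3*48 = -144)
C*w = -144*(-3387) = 487728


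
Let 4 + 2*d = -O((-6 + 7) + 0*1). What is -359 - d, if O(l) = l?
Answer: -713/2 ≈ -356.50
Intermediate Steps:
d = -5/2 (d = -2 + (-((-6 + 7) + 0*1))/2 = -2 + (-(1 + 0))/2 = -2 + (-1*1)/2 = -2 + (½)*(-1) = -2 - ½ = -5/2 ≈ -2.5000)
-359 - d = -359 - 1*(-5/2) = -359 + 5/2 = -713/2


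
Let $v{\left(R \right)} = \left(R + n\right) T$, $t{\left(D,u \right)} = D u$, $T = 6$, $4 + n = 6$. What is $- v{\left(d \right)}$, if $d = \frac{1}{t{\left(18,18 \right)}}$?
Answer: $- \frac{649}{54} \approx -12.019$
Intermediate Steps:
$n = 2$ ($n = -4 + 6 = 2$)
$d = \frac{1}{324}$ ($d = \frac{1}{18 \cdot 18} = \frac{1}{324} \approx 0.0030864$)
$v{\left(R \right)} = 12 + 6 R$ ($v{\left(R \right)} = \left(R + 2\right) 6 = \left(2 + R\right) 6 = 12 + 6 R$)
$- v{\left(d \right)} = - (12 + 6 \cdot \frac{1}{324}) = - (12 + \frac{1}{54}) = \left(-1\right) \frac{649}{54} = - \frac{649}{54}$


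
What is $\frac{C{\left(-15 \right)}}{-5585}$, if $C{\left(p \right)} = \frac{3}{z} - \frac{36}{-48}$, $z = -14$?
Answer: $- \frac{3}{31276} \approx -9.592 \cdot 10^{-5}$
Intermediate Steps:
$C{\left(p \right)} = \frac{15}{28}$ ($C{\left(p \right)} = \frac{3}{-14} - \frac{36}{-48} = 3 \left(- \frac{1}{14}\right) - - \frac{3}{4} = - \frac{3}{14} + \frac{3}{4} = \frac{15}{28}$)
$\frac{C{\left(-15 \right)}}{-5585} = \frac{15}{28 \left(-5585\right)} = \frac{15}{28} \left(- \frac{1}{5585}\right) = - \frac{3}{31276}$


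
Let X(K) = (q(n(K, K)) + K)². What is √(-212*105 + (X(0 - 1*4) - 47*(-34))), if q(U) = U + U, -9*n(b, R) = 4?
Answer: I*√1671686/9 ≈ 143.66*I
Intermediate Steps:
n(b, R) = -4/9 (n(b, R) = -⅑*4 = -4/9)
q(U) = 2*U
X(K) = (-8/9 + K)² (X(K) = (2*(-4/9) + K)² = (-8/9 + K)²)
√(-212*105 + (X(0 - 1*4) - 47*(-34))) = √(-212*105 + ((-8 + 9*(0 - 1*4))²/81 - 47*(-34))) = √(-22260 + ((-8 + 9*(0 - 4))²/81 + 1598)) = √(-22260 + ((-8 + 9*(-4))²/81 + 1598)) = √(-22260 + ((-8 - 36)²/81 + 1598)) = √(-22260 + ((1/81)*(-44)² + 1598)) = √(-22260 + ((1/81)*1936 + 1598)) = √(-22260 + (1936/81 + 1598)) = √(-22260 + 131374/81) = √(-1671686/81) = I*√1671686/9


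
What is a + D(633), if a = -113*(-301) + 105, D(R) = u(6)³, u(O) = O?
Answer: 34334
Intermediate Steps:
D(R) = 216 (D(R) = 6³ = 216)
a = 34118 (a = 34013 + 105 = 34118)
a + D(633) = 34118 + 216 = 34334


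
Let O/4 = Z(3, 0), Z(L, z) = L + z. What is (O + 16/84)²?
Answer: 65536/441 ≈ 148.61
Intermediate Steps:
O = 12 (O = 4*(3 + 0) = 4*3 = 12)
(O + 16/84)² = (12 + 16/84)² = (12 + 16*(1/84))² = (12 + 4/21)² = (256/21)² = 65536/441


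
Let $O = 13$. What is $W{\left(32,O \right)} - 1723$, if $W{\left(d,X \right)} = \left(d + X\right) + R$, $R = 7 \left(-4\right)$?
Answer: $-1706$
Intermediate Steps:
$R = -28$
$W{\left(d,X \right)} = -28 + X + d$ ($W{\left(d,X \right)} = \left(d + X\right) - 28 = \left(X + d\right) - 28 = -28 + X + d$)
$W{\left(32,O \right)} - 1723 = \left(-28 + 13 + 32\right) - 1723 = 17 - 1723 = -1706$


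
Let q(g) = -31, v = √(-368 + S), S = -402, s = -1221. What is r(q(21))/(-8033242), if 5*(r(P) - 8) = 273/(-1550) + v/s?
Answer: -61727/62257625500 + I*√770/49042942410 ≈ -9.9148e-7 + 5.6581e-10*I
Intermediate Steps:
v = I*√770 (v = √(-368 - 402) = √(-770) = I*√770 ≈ 27.749*I)
r(P) = 61727/7750 - I*√770/6105 (r(P) = 8 + (273/(-1550) + (I*√770)/(-1221))/5 = 8 + (273*(-1/1550) + (I*√770)*(-1/1221))/5 = 8 + (-273/1550 - I*√770/1221)/5 = 8 + (-273/7750 - I*√770/6105) = 61727/7750 - I*√770/6105)
r(q(21))/(-8033242) = (61727/7750 - I*√770/6105)/(-8033242) = (61727/7750 - I*√770/6105)*(-1/8033242) = -61727/62257625500 + I*√770/49042942410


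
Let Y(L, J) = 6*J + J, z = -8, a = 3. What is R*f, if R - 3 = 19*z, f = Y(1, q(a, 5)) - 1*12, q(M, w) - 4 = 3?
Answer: -5513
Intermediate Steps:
q(M, w) = 7 (q(M, w) = 4 + 3 = 7)
Y(L, J) = 7*J
f = 37 (f = 7*7 - 1*12 = 49 - 12 = 37)
R = -149 (R = 3 + 19*(-8) = 3 - 152 = -149)
R*f = -149*37 = -5513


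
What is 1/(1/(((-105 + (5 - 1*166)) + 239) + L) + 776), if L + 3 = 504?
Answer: 474/367825 ≈ 0.0012887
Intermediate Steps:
L = 501 (L = -3 + 504 = 501)
1/(1/(((-105 + (5 - 1*166)) + 239) + L) + 776) = 1/(1/(((-105 + (5 - 1*166)) + 239) + 501) + 776) = 1/(1/(((-105 + (5 - 166)) + 239) + 501) + 776) = 1/(1/(((-105 - 161) + 239) + 501) + 776) = 1/(1/((-266 + 239) + 501) + 776) = 1/(1/(-27 + 501) + 776) = 1/(1/474 + 776) = 1/(367825/474) = 474/367825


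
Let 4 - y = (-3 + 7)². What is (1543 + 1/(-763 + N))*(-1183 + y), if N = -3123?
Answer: -7165335915/3886 ≈ -1.8439e+6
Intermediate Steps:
y = -12 (y = 4 - (-3 + 7)² = 4 - 1*4² = 4 - 1*16 = 4 - 16 = -12)
(1543 + 1/(-763 + N))*(-1183 + y) = (1543 + 1/(-763 - 3123))*(-1183 - 12) = (1543 + 1/(-3886))*(-1195) = (1543 - 1/3886)*(-1195) = (5996097/3886)*(-1195) = -7165335915/3886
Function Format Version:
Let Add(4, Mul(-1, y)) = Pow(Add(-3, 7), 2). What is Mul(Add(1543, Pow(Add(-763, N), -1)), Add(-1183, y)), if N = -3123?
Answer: Rational(-7165335915, 3886) ≈ -1.8439e+6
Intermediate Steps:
y = -12 (y = Add(4, Mul(-1, Pow(Add(-3, 7), 2))) = Add(4, Mul(-1, Pow(4, 2))) = Add(4, Mul(-1, 16)) = Add(4, -16) = -12)
Mul(Add(1543, Pow(Add(-763, N), -1)), Add(-1183, y)) = Mul(Add(1543, Pow(Add(-763, -3123), -1)), Add(-1183, -12)) = Mul(Add(1543, Pow(-3886, -1)), -1195) = Mul(Add(1543, Rational(-1, 3886)), -1195) = Mul(Rational(5996097, 3886), -1195) = Rational(-7165335915, 3886)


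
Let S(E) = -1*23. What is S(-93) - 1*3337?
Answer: -3360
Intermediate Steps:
S(E) = -23
S(-93) - 1*3337 = -23 - 1*3337 = -23 - 3337 = -3360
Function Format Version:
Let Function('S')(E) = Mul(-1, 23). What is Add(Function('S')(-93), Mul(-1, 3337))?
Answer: -3360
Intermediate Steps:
Function('S')(E) = -23
Add(Function('S')(-93), Mul(-1, 3337)) = Add(-23, Mul(-1, 3337)) = Add(-23, -3337) = -3360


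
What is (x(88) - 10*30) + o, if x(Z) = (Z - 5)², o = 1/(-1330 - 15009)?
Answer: 107657670/16339 ≈ 6589.0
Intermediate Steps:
o = -1/16339 (o = 1/(-16339) = -1/16339 ≈ -6.1203e-5)
x(Z) = (-5 + Z)²
(x(88) - 10*30) + o = ((-5 + 88)² - 10*30) - 1/16339 = (83² - 300) - 1/16339 = (6889 - 300) - 1/16339 = 6589 - 1/16339 = 107657670/16339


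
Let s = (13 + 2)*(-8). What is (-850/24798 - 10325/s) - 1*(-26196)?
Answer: 2606964877/99192 ≈ 26282.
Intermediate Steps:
s = -120 (s = 15*(-8) = -120)
(-850/24798 - 10325/s) - 1*(-26196) = (-850/24798 - 10325/(-120)) - 1*(-26196) = (-850*1/24798 - 10325*(-1/120)) + 26196 = (-425/12399 + 2065/24) + 26196 = 8531245/99192 + 26196 = 2606964877/99192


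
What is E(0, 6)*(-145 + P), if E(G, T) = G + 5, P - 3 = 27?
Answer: -575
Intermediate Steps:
P = 30 (P = 3 + 27 = 30)
E(G, T) = 5 + G
E(0, 6)*(-145 + P) = (5 + 0)*(-145 + 30) = 5*(-115) = -575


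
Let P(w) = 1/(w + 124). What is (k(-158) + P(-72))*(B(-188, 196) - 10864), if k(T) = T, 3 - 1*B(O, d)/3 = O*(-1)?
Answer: 93807085/52 ≈ 1.8040e+6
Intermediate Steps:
P(w) = 1/(124 + w)
B(O, d) = 9 + 3*O (B(O, d) = 9 - 3*O*(-1) = 9 - (-3)*O = 9 + 3*O)
(k(-158) + P(-72))*(B(-188, 196) - 10864) = (-158 + 1/(124 - 72))*((9 + 3*(-188)) - 10864) = (-158 + 1/52)*((9 - 564) - 10864) = (-158 + 1/52)*(-555 - 10864) = -8215/52*(-11419) = 93807085/52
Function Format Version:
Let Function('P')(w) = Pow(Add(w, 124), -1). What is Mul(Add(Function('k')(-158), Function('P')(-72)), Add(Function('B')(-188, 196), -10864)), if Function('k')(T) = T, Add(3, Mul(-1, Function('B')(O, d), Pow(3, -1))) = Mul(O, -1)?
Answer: Rational(93807085, 52) ≈ 1.8040e+6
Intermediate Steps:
Function('P')(w) = Pow(Add(124, w), -1)
Function('B')(O, d) = Add(9, Mul(3, O)) (Function('B')(O, d) = Add(9, Mul(-3, Mul(O, -1))) = Add(9, Mul(-3, Mul(-1, O))) = Add(9, Mul(3, O)))
Mul(Add(Function('k')(-158), Function('P')(-72)), Add(Function('B')(-188, 196), -10864)) = Mul(Add(-158, Pow(Add(124, -72), -1)), Add(Add(9, Mul(3, -188)), -10864)) = Mul(Add(-158, Pow(52, -1)), Add(Add(9, -564), -10864)) = Mul(Add(-158, Rational(1, 52)), Add(-555, -10864)) = Mul(Rational(-8215, 52), -11419) = Rational(93807085, 52)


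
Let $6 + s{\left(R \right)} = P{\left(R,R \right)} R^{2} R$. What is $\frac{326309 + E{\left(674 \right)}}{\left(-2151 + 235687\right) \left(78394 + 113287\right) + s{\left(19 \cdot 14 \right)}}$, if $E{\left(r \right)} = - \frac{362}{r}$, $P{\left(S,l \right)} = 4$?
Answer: $\frac{54982976}{7555489179389} \approx 7.2772 \cdot 10^{-6}$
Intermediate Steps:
$s{\left(R \right)} = -6 + 4 R^{3}$ ($s{\left(R \right)} = -6 + 4 R^{2} R = -6 + 4 R^{3}$)
$\frac{326309 + E{\left(674 \right)}}{\left(-2151 + 235687\right) \left(78394 + 113287\right) + s{\left(19 \cdot 14 \right)}} = \frac{326309 - \frac{362}{674}}{\left(-2151 + 235687\right) \left(78394 + 113287\right) - \left(6 - 4 \left(19 \cdot 14\right)^{3}\right)} = \frac{326309 - \frac{181}{337}}{233536 \cdot 191681 - \left(6 - 4 \cdot 266^{3}\right)} = \frac{326309 - \frac{181}{337}}{44764414016 + \left(-6 + 4 \cdot 18821096\right)} = \frac{109965952}{337 \left(44764414016 + \left(-6 + 75284384\right)\right)} = \frac{109965952}{337 \left(44764414016 + 75284378\right)} = \frac{109965952}{337 \cdot 44839698394} = \frac{109965952}{337} \cdot \frac{1}{44839698394} = \frac{54982976}{7555489179389}$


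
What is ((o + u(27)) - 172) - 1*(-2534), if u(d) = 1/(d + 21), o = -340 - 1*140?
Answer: 90337/48 ≈ 1882.0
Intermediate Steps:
o = -480 (o = -340 - 140 = -480)
u(d) = 1/(21 + d)
((o + u(27)) - 172) - 1*(-2534) = ((-480 + 1/(21 + 27)) - 172) - 1*(-2534) = ((-480 + 1/48) - 172) + 2534 = (-23039/48 - 172) + 2534 = -31295/48 + 2534 = 90337/48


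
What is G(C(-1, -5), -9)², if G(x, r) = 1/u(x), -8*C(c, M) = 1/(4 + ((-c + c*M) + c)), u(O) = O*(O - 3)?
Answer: 26873856/47089 ≈ 570.70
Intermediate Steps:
u(O) = O*(-3 + O)
C(c, M) = -1/(8*(4 + M*c)) (C(c, M) = -1/(8*(4 + ((-c + c*M) + c))) = -1/(8*(4 + ((-c + M*c) + c))) = -1/(8*(4 + M*c)))
G(x, r) = 1/(x*(-3 + x))
G(C(-1, -5), -9)² = (1/(((-1/(32 + 8*(-5)*(-1))))*(-3 - 1/(32 + 8*(-5)*(-1)))))² = (1/(((-1/(32 + 40)))*(-3 - 1/(32 + 40))))² = (1/(((-1/72))*(-3 - 1/72)))² = (1/(((-1*1/72))*(-3 - 1*1/72)))² = (1/((-1/72)*(-3 - 1/72)))² = (-72/(-217/72))² = (-72*(-72/217))² = (5184/217)² = 26873856/47089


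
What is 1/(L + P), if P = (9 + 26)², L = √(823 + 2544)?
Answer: 175/213894 - √3367/1497258 ≈ 0.00077941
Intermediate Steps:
L = √3367 ≈ 58.026
P = 1225 (P = 35² = 1225)
1/(L + P) = 1/(√3367 + 1225) = 1/(1225 + √3367)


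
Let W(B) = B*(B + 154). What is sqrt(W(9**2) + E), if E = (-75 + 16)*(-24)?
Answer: sqrt(20451) ≈ 143.01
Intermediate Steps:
E = 1416 (E = -59*(-24) = 1416)
W(B) = B*(154 + B)
sqrt(W(9**2) + E) = sqrt(9**2*(154 + 9**2) + 1416) = sqrt(81*(154 + 81) + 1416) = sqrt(81*235 + 1416) = sqrt(19035 + 1416) = sqrt(20451)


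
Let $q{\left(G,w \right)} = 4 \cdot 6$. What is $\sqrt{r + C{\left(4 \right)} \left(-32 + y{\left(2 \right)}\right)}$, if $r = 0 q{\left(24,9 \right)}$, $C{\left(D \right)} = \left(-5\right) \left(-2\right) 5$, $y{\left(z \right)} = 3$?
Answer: $5 i \sqrt{58} \approx 38.079 i$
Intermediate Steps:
$q{\left(G,w \right)} = 24$
$C{\left(D \right)} = 50$ ($C{\left(D \right)} = 10 \cdot 5 = 50$)
$r = 0$ ($r = 0 \cdot 24 = 0$)
$\sqrt{r + C{\left(4 \right)} \left(-32 + y{\left(2 \right)}\right)} = \sqrt{0 + 50 \left(-32 + 3\right)} = \sqrt{0 + 50 \left(-29\right)} = \sqrt{0 - 1450} = \sqrt{-1450} = 5 i \sqrt{58}$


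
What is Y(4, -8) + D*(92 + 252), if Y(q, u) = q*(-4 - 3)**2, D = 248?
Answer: 85508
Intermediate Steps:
Y(q, u) = 49*q (Y(q, u) = q*(-7)**2 = q*49 = 49*q)
Y(4, -8) + D*(92 + 252) = 49*4 + 248*(92 + 252) = 196 + 248*344 = 196 + 85312 = 85508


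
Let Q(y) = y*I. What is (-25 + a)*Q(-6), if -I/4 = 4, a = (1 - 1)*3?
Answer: -2400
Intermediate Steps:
a = 0 (a = 0*3 = 0)
I = -16 (I = -4*4 = -16)
Q(y) = -16*y (Q(y) = y*(-16) = -16*y)
(-25 + a)*Q(-6) = (-25 + 0)*(-16*(-6)) = -25*96 = -2400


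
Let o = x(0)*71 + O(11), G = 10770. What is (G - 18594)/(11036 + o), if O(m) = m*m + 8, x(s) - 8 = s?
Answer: -2608/3911 ≈ -0.66684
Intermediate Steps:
x(s) = 8 + s
O(m) = 8 + m² (O(m) = m² + 8 = 8 + m²)
o = 697 (o = (8 + 0)*71 + (8 + 11²) = 8*71 + (8 + 121) = 568 + 129 = 697)
(G - 18594)/(11036 + o) = (10770 - 18594)/(11036 + 697) = -7824/11733 = -7824*1/11733 = -2608/3911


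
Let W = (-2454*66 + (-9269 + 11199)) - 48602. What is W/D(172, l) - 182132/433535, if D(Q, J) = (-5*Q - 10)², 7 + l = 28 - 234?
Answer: -11415335953/16407132075 ≈ -0.69575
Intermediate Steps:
W = -208636 (W = (-161964 + 1930) - 48602 = -160034 - 48602 = -208636)
l = -213 (l = -7 + (28 - 234) = -7 - 206 = -213)
D(Q, J) = (-10 - 5*Q)²
W/D(172, l) - 182132/433535 = -208636*1/(25*(2 + 172)²) - 182132/433535 = -208636/(25*174²) - 182132*1/433535 = -208636/(25*30276) - 182132/433535 = -208636/756900 - 182132/433535 = -208636*1/756900 - 182132/433535 = -52159/189225 - 182132/433535 = -11415335953/16407132075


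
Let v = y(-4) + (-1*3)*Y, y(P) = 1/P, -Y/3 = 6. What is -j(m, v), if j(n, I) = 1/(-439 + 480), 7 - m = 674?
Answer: -1/41 ≈ -0.024390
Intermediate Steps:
Y = -18 (Y = -3*6 = -18)
y(P) = 1/P
m = -667 (m = 7 - 1*674 = 7 - 674 = -667)
v = 215/4 (v = 1/(-4) - 1*3*(-18) = -1/4 - 3*(-18) = -1/4 + 54 = 215/4 ≈ 53.750)
j(n, I) = 1/41
-j(m, v) = -1*1/41 = -1/41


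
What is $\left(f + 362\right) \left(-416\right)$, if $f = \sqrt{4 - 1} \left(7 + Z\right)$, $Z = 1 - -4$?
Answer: $-150592 - 4992 \sqrt{3} \approx -1.5924 \cdot 10^{5}$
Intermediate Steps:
$Z = 5$ ($Z = 1 + 4 = 5$)
$f = 12 \sqrt{3}$ ($f = \sqrt{4 - 1} \left(7 + 5\right) = \sqrt{3} \cdot 12 = 12 \sqrt{3} \approx 20.785$)
$\left(f + 362\right) \left(-416\right) = \left(12 \sqrt{3} + 362\right) \left(-416\right) = \left(362 + 12 \sqrt{3}\right) \left(-416\right) = -150592 - 4992 \sqrt{3}$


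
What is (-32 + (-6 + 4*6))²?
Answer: 196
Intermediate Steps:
(-32 + (-6 + 4*6))² = (-32 + (-6 + 24))² = (-32 + 18)² = (-14)² = 196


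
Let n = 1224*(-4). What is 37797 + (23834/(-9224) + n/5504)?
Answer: 1873765253/49579 ≈ 37794.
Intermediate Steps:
n = -4896
37797 + (23834/(-9224) + n/5504) = 37797 + (23834/(-9224) - 4896/5504) = 37797 + (23834*(-1/9224) - 4896*1/5504) = 37797 + (-11917/4612 - 153/172) = 37797 - 172210/49579 = 1873765253/49579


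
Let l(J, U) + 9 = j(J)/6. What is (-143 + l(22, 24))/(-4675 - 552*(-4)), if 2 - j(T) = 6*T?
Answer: 521/7401 ≈ 0.070396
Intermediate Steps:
j(T) = 2 - 6*T
l(J, U) = -26/3 - J (l(J, U) = -9 + (2 - 6*J)/6 = -9 + (2 - 6*J)*(1/6) = -9 + (1/3 - J) = -26/3 - J)
(-143 + l(22, 24))/(-4675 - 552*(-4)) = (-143 + (-26/3 - 1*22))/(-4675 - 552*(-4)) = (-143 + (-26/3 - 22))/(-4675 + 2208) = (-143 - 92/3)/(-2467) = -521/3*(-1/2467) = 521/7401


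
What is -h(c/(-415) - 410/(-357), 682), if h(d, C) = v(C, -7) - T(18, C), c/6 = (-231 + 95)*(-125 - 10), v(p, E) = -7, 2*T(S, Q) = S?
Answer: 16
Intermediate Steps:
T(S, Q) = S/2
c = 110160 (c = 6*((-231 + 95)*(-125 - 10)) = 6*(-136*(-135)) = 6*18360 = 110160)
h(d, C) = -16 (h(d, C) = -7 - 18/2 = -7 - 1*9 = -7 - 9 = -16)
-h(c/(-415) - 410/(-357), 682) = -1*(-16) = 16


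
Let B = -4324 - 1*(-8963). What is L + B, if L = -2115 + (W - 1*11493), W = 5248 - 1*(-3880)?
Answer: 159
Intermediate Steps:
W = 9128 (W = 5248 + 3880 = 9128)
B = 4639 (B = -4324 + 8963 = 4639)
L = -4480 (L = -2115 + (9128 - 1*11493) = -2115 + (9128 - 11493) = -2115 - 2365 = -4480)
L + B = -4480 + 4639 = 159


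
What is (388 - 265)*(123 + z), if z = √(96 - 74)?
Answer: 15129 + 123*√22 ≈ 15706.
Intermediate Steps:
z = √22 ≈ 4.6904
(388 - 265)*(123 + z) = (388 - 265)*(123 + √22) = 123*(123 + √22) = 15129 + 123*√22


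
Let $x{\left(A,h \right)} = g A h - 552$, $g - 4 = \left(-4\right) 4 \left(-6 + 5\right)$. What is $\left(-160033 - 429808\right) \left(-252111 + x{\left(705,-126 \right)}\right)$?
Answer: $1196942517183$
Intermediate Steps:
$g = 20$ ($g = 4 + \left(-4\right) 4 \left(-6 + 5\right) = 4 - -16 = 4 + 16 = 20$)
$x{\left(A,h \right)} = -552 + 20 A h$ ($x{\left(A,h \right)} = 20 A h - 552 = -552 + 20 A h$)
$\left(-160033 - 429808\right) \left(-252111 + x{\left(705,-126 \right)}\right) = \left(-160033 - 429808\right) \left(-252111 + \left(-552 + 20 \cdot 705 \left(-126\right)\right)\right) = - 589841 \left(-252111 - 1777152\right) = \left(-589841\right) \left(-2029263\right) = 1196942517183$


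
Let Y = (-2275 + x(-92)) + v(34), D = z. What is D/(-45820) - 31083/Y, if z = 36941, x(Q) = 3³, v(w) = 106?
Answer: 224182573/16357740 ≈ 13.705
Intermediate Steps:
x(Q) = 27
D = 36941
Y = -2142 (Y = (-2275 + 27) + 106 = -2248 + 106 = -2142)
D/(-45820) - 31083/Y = 36941/(-45820) - 31083/(-2142) = 36941*(-1/45820) - 31083*(-1/2142) = -36941/45820 + 10361/714 = 224182573/16357740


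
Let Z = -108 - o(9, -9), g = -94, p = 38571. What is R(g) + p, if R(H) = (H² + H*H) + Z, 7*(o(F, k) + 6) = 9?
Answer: 392978/7 ≈ 56140.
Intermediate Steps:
o(F, k) = -33/7 (o(F, k) = -6 + (⅐)*9 = -6 + 9/7 = -33/7)
Z = -723/7 (Z = -108 - 1*(-33/7) = -108 + 33/7 = -723/7 ≈ -103.29)
R(H) = -723/7 + 2*H² (R(H) = (H² + H*H) - 723/7 = (H² + H²) - 723/7 = 2*H² - 723/7 = -723/7 + 2*H²)
R(g) + p = (-723/7 + 2*(-94)²) + 38571 = (-723/7 + 2*8836) + 38571 = (-723/7 + 17672) + 38571 = 122981/7 + 38571 = 392978/7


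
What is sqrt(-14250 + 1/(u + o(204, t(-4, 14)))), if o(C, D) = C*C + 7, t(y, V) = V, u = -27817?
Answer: I*sqrt(301792255466)/4602 ≈ 119.37*I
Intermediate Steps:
o(C, D) = 7 + C**2 (o(C, D) = C**2 + 7 = 7 + C**2)
sqrt(-14250 + 1/(u + o(204, t(-4, 14)))) = sqrt(-14250 + 1/(-27817 + (7 + 204**2))) = sqrt(-14250 + 1/(-27817 + (7 + 41616))) = sqrt(-14250 + 1/(-27817 + 41623)) = sqrt(-14250 + 1/13806) = sqrt(-196735499/13806) = I*sqrt(301792255466)/4602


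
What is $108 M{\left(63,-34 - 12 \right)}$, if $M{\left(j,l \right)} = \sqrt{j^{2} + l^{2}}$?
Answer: $108 \sqrt{6085} \approx 8424.7$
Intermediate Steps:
$108 M{\left(63,-34 - 12 \right)} = 108 \sqrt{63^{2} + \left(-34 - 12\right)^{2}} = 108 \sqrt{3969 + \left(-34 - 12\right)^{2}} = 108 \sqrt{3969 + \left(-46\right)^{2}} = 108 \sqrt{3969 + 2116} = 108 \sqrt{6085}$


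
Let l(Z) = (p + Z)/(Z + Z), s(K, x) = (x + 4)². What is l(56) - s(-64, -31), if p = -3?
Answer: -81595/112 ≈ -728.53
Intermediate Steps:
s(K, x) = (4 + x)²
l(Z) = (-3 + Z)/(2*Z) (l(Z) = (-3 + Z)/(Z + Z) = (-3 + Z)/((2*Z)) = (-3 + Z)*(1/(2*Z)) = (-3 + Z)/(2*Z))
l(56) - s(-64, -31) = (½)*(-3 + 56)/56 - (4 - 31)² = (½)*(1/56)*53 - 1*(-27)² = 53/112 - 1*729 = 53/112 - 729 = -81595/112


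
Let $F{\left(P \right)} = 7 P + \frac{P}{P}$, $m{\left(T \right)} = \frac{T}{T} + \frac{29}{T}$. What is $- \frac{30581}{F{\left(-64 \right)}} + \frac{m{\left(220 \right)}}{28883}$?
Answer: $\frac{194319736363}{2840354220} \approx 68.414$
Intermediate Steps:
$m{\left(T \right)} = 1 + \frac{29}{T}$
$F{\left(P \right)} = 1 + 7 P$ ($F{\left(P \right)} = 7 P + 1 = 1 + 7 P$)
$- \frac{30581}{F{\left(-64 \right)}} + \frac{m{\left(220 \right)}}{28883} = - \frac{30581}{1 + 7 \left(-64\right)} + \frac{\frac{1}{220} \left(29 + 220\right)}{28883} = - \frac{30581}{1 - 448} + \frac{1}{220} \cdot 249 \cdot \frac{1}{28883} = - \frac{30581}{-447} + \frac{249}{220} \cdot \frac{1}{28883} = \left(-30581\right) \left(- \frac{1}{447}\right) + \frac{249}{6354260} = \frac{30581}{447} + \frac{249}{6354260} = \frac{194319736363}{2840354220}$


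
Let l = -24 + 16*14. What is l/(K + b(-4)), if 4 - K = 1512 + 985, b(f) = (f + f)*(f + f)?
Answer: -200/2429 ≈ -0.082338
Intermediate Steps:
l = 200 (l = -24 + 224 = 200)
b(f) = 4*f**2 (b(f) = (2*f)*(2*f) = 4*f**2)
K = -2493 (K = 4 - (1512 + 985) = 4 - 1*2497 = 4 - 2497 = -2493)
l/(K + b(-4)) = 200/(-2493 + 4*(-4)**2) = 200/(-2493 + 4*16) = 200/(-2493 + 64) = 200/(-2429) = -1/2429*200 = -200/2429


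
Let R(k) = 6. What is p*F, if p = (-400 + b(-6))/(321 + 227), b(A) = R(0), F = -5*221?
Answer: 217685/274 ≈ 794.47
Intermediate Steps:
F = -1105
b(A) = 6
p = -197/274 (p = (-400 + 6)/(321 + 227) = -394/548 = -394*1/548 = -197/274 ≈ -0.71898)
p*F = -197/274*(-1105) = 217685/274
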